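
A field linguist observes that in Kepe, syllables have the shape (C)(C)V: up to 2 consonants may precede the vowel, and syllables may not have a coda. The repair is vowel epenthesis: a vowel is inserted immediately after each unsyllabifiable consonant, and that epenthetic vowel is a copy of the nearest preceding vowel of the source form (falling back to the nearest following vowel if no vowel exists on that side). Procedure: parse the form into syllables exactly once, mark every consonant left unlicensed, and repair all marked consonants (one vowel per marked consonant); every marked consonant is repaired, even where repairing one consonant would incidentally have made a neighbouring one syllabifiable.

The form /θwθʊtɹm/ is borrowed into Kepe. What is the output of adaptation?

θʊwθʊtʊɹʊmʊ

Syllabifying with onset maximization leaves /θ/, /t/, /ɹ/, /m/ stranded (no codas are permitted; onsets may contain at most 2 consonants).
Each unlicensed consonant becomes the onset of a new syllable: /θ/ → /θʊ/, /t/ → /tʊ/, /ɹ/ → /ɹʊ/, /m/ → /mʊ/.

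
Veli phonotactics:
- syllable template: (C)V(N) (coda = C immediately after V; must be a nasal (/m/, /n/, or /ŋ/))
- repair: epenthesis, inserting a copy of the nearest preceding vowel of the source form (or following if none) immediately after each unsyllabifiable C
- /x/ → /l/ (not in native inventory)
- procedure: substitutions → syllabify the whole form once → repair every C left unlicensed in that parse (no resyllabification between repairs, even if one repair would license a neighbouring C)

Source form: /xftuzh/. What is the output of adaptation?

Substitution: /x/ → /l/, giving /lftuzh/.
Under (C)V(N), the unsyllabifiable consonants are /l/, /f/, /z/, /h/ (only a nasal (/m/, /n/, or /ŋ/) is licensed in coda position; onsets are limited to one consonant).
Inserting the epenthetic vowel yields /l/ → /lu/, /f/ → /fu/, /z/ → /zu/, /h/ → /hu/.

lufutuzuhu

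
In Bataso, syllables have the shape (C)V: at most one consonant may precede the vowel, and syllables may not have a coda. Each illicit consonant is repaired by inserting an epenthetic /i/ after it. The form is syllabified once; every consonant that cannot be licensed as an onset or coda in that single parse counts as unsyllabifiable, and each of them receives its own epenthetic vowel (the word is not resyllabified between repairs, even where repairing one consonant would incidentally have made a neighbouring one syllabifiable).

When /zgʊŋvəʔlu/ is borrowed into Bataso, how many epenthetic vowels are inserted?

The unsyllabifiable consonants are /z/, /ŋ/, /ʔ/; each receives one epenthetic vowel.

3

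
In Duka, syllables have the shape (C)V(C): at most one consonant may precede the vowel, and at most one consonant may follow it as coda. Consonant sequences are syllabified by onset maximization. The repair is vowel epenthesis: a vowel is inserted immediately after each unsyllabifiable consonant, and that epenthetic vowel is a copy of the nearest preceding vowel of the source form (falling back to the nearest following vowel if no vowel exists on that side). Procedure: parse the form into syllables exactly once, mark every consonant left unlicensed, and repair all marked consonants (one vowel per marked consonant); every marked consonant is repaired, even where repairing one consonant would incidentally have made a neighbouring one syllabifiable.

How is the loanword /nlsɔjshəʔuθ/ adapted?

The consonants /n/, /l/, /s/ cannot be parsed into a legal (C)V(C) syllable (at most one coda consonant is licensed; onsets are limited to one consonant).
Inserting the epenthetic vowel yields /n/ → /nɔ/, /l/ → /lɔ/, /s/ → /sɔ/.

nɔlɔsɔjsɔhəʔuθ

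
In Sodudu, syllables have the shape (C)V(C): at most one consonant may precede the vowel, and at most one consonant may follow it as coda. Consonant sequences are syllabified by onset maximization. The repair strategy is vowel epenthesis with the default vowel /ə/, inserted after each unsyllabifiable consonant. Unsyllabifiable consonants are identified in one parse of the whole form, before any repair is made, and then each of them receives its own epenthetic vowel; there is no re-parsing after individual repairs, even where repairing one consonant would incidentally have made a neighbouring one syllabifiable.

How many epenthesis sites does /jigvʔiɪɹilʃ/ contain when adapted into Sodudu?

2

The unsyllabifiable consonants are /v/, /ʃ/; each receives one epenthetic vowel.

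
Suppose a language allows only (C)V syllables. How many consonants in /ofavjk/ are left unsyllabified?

Under (C)V, the unsyllabifiable consonants are /v/, /j/, /k/ (no codas are permitted; onsets are limited to one consonant).

3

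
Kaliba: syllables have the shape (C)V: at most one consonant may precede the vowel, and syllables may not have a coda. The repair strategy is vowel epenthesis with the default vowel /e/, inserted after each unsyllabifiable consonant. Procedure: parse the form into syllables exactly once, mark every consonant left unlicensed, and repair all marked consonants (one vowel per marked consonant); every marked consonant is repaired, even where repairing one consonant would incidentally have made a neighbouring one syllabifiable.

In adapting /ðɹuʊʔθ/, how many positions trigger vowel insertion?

3

The unsyllabifiable consonants are /ð/, /ʔ/, /θ/; each receives one epenthetic vowel.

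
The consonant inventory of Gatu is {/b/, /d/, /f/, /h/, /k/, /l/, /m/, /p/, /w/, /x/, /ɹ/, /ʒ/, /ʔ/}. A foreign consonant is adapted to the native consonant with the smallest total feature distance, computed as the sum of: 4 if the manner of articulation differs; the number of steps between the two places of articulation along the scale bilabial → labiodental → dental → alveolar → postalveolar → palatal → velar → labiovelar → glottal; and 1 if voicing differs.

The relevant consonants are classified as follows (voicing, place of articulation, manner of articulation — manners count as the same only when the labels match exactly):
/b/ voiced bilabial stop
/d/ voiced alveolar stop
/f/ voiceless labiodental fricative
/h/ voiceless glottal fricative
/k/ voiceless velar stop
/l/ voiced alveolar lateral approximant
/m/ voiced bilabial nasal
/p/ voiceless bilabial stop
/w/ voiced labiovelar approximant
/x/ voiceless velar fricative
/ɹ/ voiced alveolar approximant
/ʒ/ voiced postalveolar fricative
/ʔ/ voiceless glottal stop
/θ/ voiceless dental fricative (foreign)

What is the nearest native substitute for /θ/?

f

/f/ is closest: same manner (fricative), place distance 1 (dental→labiodental), same voicing; total 1. Next closest is /ʒ/ at distance 3.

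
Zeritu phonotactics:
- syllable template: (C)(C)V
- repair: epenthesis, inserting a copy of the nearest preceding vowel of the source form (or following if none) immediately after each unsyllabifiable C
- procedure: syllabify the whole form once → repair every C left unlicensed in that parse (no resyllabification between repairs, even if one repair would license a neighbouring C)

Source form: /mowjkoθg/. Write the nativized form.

Syllabifying with onset maximization leaves /w/, /θ/, /g/ stranded (no codas are permitted; onsets may contain at most 2 consonants).
Each unlicensed consonant becomes the onset of a new syllable: /w/ → /wo/, /θ/ → /θo/, /g/ → /go/.

mowojkoθogo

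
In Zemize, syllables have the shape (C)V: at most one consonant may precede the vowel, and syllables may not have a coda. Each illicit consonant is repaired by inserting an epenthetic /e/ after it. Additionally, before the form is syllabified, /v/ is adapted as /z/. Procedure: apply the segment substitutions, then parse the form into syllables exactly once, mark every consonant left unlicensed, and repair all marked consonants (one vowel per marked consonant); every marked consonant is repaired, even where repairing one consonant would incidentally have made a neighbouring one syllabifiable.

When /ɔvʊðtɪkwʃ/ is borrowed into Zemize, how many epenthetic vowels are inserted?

4

After substitution the input is /ɔzʊðtɪkwʃ/.
The unsyllabifiable consonants are /ð/, /k/, /w/, /ʃ/; each receives one epenthetic vowel.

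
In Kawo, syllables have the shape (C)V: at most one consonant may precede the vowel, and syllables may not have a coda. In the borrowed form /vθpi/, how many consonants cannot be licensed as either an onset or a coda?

2

Under (C)V, the unsyllabifiable consonants are /v/, /θ/ (no codas are permitted; onsets are limited to one consonant).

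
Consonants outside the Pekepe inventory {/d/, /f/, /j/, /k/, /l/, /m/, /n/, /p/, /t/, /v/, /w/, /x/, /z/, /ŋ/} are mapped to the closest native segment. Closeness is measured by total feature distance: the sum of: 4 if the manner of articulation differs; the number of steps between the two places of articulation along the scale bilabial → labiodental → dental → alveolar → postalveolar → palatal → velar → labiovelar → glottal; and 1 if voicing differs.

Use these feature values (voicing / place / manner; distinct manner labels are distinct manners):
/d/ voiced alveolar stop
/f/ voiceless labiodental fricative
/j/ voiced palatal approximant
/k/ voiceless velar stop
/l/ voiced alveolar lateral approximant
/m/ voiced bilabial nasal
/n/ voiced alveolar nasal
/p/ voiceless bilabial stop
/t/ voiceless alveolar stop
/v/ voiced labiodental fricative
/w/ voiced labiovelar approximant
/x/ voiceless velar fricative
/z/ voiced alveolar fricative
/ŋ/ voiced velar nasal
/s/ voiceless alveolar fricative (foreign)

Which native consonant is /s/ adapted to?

z

/z/ is closest: same manner (fricative), place distance 0 (alveolar→alveolar), voicing differs (+1); total 1. Next closest is /f/ at distance 2.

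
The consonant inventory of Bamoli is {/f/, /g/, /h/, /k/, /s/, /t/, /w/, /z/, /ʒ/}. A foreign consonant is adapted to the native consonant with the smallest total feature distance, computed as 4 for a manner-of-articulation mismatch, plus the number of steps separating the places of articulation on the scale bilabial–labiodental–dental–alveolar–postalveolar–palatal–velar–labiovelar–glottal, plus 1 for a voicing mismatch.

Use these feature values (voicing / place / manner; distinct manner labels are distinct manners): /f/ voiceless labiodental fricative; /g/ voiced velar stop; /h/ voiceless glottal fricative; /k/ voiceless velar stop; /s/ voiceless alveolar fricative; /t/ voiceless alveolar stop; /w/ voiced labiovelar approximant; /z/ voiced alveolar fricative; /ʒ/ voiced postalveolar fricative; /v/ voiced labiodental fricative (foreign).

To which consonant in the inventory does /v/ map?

/f/ is closest: same manner (fricative), place distance 0 (labiodental→labiodental), voicing differs (+1); total 1. Next closest is /z/ at distance 2.

f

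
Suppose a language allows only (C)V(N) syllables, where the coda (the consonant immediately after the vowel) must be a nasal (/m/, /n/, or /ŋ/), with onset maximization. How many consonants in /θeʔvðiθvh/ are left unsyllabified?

Under (C)V(N), the unsyllabifiable consonants are /ʔ/, /v/, /θ/, /v/, /h/ (only a nasal (/m/, /n/, or /ŋ/) is licensed in coda position; onsets are limited to one consonant).

5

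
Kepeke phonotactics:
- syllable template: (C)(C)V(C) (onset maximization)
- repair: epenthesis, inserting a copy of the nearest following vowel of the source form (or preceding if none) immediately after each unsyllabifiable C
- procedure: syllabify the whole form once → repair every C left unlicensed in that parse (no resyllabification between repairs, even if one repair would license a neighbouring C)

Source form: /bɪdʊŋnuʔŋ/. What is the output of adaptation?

bɪdʊŋnuʔŋu

The consonants /ŋ/ cannot be parsed into a legal (C)(C)V(C) syllable (at most one coda consonant is licensed; onsets may contain at most 2 consonants).
Each unlicensed consonant becomes the onset of a new syllable: /ŋ/ → /ŋu/.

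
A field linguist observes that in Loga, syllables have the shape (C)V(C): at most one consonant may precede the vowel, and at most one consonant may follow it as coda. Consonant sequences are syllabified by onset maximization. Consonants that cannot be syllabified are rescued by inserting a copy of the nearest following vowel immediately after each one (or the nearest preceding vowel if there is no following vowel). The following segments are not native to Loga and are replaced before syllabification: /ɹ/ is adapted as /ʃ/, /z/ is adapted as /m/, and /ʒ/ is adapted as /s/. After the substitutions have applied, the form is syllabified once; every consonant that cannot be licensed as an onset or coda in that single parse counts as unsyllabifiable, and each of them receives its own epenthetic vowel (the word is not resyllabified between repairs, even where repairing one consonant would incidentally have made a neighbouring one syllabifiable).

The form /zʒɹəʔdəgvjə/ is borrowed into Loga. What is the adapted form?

məsəʃəʔdəgvəjə

Substitution: /z/ → /m/, /ʒ/ → /s/, /ɹ/ → /ʃ/, giving /msʃəʔdəgvjə/.
The consonants /m/, /s/, /v/ cannot be parsed into a legal (C)V(C) syllable (at most one coda consonant is licensed; onsets are limited to one consonant).
Epenthesis after each stranded consonant: /m/ → /mə/, /s/ → /sə/, /v/ → /və/.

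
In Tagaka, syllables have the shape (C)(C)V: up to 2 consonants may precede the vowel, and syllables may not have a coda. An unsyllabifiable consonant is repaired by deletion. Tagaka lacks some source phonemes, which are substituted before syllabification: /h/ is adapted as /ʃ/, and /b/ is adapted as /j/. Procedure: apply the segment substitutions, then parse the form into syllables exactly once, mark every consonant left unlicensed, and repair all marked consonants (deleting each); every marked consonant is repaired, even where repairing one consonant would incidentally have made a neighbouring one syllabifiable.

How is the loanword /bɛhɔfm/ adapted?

Substitution: /b/ → /j/, /h/ → /ʃ/, giving /jɛʃɔfm/.
Syllabifying with onset maximization leaves /f/, /m/ stranded (no codas are permitted; onsets may contain at most 2 consonants).
Deletion applies to /f/, /m/.

jɛʃɔ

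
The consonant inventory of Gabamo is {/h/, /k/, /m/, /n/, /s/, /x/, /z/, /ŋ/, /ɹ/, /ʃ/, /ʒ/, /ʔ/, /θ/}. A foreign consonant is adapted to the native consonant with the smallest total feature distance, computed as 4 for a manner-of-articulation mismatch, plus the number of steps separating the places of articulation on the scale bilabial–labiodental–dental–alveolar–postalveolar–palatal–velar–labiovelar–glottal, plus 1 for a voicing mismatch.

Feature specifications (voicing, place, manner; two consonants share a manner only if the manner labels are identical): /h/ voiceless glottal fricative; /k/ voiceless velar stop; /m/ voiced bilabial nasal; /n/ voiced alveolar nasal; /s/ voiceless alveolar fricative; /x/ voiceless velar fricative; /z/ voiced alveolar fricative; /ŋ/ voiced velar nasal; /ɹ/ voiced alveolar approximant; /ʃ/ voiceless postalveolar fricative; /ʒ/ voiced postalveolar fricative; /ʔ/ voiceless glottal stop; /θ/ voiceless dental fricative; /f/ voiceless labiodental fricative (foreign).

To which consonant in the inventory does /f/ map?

θ

/θ/ is closest: same manner (fricative), place distance 1 (labiodental→dental), same voicing; total 1. Next closest is /s/ at distance 2.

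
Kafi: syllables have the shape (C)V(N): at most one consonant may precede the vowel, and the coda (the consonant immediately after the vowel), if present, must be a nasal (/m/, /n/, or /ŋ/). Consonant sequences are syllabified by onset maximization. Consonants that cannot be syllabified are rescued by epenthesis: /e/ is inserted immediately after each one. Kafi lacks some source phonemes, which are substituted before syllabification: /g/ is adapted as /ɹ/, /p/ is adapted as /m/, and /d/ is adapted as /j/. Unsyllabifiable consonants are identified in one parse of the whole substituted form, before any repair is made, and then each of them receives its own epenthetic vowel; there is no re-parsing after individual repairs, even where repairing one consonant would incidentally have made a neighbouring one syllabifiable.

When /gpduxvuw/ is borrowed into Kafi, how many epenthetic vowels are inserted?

After substitution the input is /ɹmjuxvuw/.
The unsyllabifiable consonants are /ɹ/, /m/, /x/, /w/; each receives one epenthetic vowel.

4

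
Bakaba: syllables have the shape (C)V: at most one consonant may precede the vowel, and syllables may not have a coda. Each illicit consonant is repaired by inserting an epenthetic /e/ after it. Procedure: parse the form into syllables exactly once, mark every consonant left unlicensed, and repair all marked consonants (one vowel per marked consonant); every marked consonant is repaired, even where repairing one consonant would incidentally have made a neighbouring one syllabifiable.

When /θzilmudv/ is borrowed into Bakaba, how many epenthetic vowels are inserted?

4

The unsyllabifiable consonants are /θ/, /l/, /d/, /v/; each receives one epenthetic vowel.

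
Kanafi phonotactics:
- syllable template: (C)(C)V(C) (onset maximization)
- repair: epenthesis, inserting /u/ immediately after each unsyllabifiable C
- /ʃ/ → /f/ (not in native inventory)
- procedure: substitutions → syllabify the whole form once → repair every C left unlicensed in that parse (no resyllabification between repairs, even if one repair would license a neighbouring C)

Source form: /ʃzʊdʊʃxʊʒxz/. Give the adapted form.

Substitution: /ʃ/ → /f/, giving /fzʊdʊfxʊʒxz/.
Syllabifying with onset maximization leaves /x/, /z/ stranded (at most one coda consonant is licensed; onsets may contain at most 2 consonants).
Epenthesis after each stranded consonant: /x/ → /xu/, /z/ → /zu/.

fzʊdʊfxʊʒxuzu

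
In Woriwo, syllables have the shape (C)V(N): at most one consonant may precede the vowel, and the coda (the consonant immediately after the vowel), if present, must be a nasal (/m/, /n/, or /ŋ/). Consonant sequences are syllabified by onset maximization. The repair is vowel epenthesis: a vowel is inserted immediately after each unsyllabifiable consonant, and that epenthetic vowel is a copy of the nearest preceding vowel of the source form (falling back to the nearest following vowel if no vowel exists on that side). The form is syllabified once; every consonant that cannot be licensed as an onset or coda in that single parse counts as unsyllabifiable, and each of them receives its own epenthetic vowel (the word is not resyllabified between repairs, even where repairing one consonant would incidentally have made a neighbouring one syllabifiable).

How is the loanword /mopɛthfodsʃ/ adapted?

The consonants /t/, /h/, /d/, /s/, /ʃ/ cannot be parsed into a legal (C)V(N) syllable (only a nasal (/m/, /n/, or /ŋ/) is licensed in coda position; onsets are limited to one consonant).
Inserting the epenthetic vowel yields /t/ → /tɛ/, /h/ → /hɛ/, /d/ → /do/, /s/ → /so/, /ʃ/ → /ʃo/.

mopɛtɛhɛfodosoʃo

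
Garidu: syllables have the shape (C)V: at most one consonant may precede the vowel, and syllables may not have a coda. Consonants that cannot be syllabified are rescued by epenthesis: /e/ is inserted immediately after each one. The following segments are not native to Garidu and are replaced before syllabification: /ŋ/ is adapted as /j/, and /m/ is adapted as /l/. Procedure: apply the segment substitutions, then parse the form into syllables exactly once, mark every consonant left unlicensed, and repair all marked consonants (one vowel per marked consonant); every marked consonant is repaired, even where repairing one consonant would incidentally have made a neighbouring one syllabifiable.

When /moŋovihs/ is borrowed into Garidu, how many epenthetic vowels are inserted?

After substitution the input is /lojovihs/.
The unsyllabifiable consonants are /h/, /s/; each receives one epenthetic vowel.

2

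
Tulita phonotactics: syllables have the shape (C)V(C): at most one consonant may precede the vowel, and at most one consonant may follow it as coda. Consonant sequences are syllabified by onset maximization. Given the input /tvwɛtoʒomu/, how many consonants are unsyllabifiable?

The consonants /t/, /v/ cannot be parsed into a legal (C)V(C) syllable (at most one coda consonant is licensed; onsets are limited to one consonant).

2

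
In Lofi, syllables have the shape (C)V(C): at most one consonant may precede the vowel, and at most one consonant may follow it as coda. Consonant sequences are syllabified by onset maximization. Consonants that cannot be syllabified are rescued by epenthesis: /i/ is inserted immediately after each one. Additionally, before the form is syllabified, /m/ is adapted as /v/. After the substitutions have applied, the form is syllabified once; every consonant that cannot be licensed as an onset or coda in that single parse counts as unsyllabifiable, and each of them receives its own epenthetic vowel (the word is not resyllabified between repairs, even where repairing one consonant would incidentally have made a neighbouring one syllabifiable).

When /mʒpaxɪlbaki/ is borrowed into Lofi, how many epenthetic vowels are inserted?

2

After substitution the input is /vʒpaxɪlbaki/.
The unsyllabifiable consonants are /v/, /ʒ/; each receives one epenthetic vowel.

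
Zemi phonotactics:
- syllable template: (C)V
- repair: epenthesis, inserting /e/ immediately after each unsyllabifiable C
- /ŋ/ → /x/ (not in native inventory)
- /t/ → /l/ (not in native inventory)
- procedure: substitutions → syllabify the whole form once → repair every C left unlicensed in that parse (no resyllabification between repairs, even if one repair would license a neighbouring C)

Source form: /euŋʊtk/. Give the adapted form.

euxʊleke

Substitution: /ŋ/ → /x/, /t/ → /l/, giving /euxʊlk/.
Syllabifying with onset maximization leaves /l/, /k/ stranded (no codas are permitted; onsets are limited to one consonant).
Epenthesis after each stranded consonant: /l/ → /le/, /k/ → /ke/.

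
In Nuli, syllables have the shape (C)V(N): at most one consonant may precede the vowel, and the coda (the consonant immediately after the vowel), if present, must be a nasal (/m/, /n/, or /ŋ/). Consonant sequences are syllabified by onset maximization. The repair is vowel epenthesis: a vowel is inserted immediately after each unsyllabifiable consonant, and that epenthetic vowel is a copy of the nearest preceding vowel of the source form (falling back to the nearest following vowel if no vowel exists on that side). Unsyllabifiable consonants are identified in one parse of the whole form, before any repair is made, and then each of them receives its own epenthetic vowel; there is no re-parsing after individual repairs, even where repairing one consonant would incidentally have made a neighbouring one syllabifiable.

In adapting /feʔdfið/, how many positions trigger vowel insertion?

The unsyllabifiable consonants are /ʔ/, /d/, /ð/; each receives one epenthetic vowel.

3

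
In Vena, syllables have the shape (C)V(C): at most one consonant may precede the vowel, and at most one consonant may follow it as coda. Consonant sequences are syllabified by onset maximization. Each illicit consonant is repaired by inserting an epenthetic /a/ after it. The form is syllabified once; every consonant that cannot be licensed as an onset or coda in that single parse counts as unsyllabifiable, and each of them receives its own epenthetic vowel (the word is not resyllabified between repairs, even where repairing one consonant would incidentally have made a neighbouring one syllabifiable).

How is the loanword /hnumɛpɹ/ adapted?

hanumɛpɹa

Under (C)V(C), the unsyllabifiable consonants are /h/, /ɹ/ (at most one coda consonant is licensed; onsets are limited to one consonant).
Epenthesis after each stranded consonant: /h/ → /ha/, /ɹ/ → /ɹa/.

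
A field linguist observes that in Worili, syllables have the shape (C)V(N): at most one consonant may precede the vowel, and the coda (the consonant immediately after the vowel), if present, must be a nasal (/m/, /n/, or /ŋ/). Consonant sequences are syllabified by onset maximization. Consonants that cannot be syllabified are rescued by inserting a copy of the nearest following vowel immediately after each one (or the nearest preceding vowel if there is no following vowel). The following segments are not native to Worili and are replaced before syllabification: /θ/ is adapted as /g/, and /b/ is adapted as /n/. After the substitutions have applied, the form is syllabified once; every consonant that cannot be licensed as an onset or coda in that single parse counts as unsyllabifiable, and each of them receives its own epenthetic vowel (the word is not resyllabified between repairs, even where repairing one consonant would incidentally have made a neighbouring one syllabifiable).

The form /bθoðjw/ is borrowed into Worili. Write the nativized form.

nogoðojowo

Substitution: /b/ → /n/, /θ/ → /g/, giving /ngoðjw/.
The consonants /n/, /ð/, /j/, /w/ cannot be parsed into a legal (C)V(N) syllable (only a nasal (/m/, /n/, or /ŋ/) is licensed in coda position; onsets are limited to one consonant).
Each unlicensed consonant becomes the onset of a new syllable: /n/ → /no/, /ð/ → /ðo/, /j/ → /jo/, /w/ → /wo/.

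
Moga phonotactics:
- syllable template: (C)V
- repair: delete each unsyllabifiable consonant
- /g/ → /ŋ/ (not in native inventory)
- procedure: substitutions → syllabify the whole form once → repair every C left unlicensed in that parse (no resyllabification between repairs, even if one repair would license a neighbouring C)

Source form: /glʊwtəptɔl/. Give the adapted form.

Substitution: /g/ → /ŋ/, giving /ŋlʊwtəptɔl/.
The consonants /ŋ/, /w/, /p/, /l/ cannot be parsed into a legal (C)V syllable (no codas are permitted; onsets are limited to one consonant).
Deletion applies to /ŋ/, /w/, /p/, /l/.

lʊtətɔ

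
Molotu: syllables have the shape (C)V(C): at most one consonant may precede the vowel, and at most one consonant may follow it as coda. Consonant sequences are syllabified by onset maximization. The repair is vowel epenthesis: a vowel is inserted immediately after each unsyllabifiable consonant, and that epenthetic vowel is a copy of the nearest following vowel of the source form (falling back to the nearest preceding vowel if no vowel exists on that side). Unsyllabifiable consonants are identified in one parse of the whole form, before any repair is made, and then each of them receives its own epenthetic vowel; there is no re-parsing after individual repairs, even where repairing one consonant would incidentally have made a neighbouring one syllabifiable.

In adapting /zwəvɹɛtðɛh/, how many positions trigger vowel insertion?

1

The unsyllabifiable consonants are /z/; each receives one epenthetic vowel.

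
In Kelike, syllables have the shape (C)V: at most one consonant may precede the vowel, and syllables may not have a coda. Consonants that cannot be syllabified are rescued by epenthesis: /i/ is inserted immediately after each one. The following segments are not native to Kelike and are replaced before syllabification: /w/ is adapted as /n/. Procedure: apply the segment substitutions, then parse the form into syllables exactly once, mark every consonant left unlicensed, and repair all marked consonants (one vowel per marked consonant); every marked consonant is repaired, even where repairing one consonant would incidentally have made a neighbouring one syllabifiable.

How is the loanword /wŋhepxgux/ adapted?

niŋihepixiguxi

Substitution: /w/ → /n/, giving /nŋhepxgux/.
Under (C)V, the unsyllabifiable consonants are /n/, /ŋ/, /p/, /x/, /x/ (no codas are permitted; onsets are limited to one consonant).
Epenthesis after each stranded consonant: /n/ → /ni/, /ŋ/ → /ŋi/, /p/ → /pi/, /x/ → /xi/, /x/ → /xi/.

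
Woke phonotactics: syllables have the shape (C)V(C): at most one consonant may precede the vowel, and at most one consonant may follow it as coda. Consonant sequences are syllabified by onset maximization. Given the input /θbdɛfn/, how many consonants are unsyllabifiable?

Syllabifying with onset maximization leaves /θ/, /b/, /n/ stranded (at most one coda consonant is licensed; onsets are limited to one consonant).

3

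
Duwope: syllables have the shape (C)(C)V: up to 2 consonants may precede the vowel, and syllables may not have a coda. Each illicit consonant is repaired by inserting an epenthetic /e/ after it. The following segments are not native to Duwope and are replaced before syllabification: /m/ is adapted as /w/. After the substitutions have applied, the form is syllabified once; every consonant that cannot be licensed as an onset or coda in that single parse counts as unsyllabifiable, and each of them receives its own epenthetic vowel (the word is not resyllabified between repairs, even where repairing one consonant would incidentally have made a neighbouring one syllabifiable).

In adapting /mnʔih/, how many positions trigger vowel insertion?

2

After substitution the input is /wnʔih/.
The unsyllabifiable consonants are /w/, /h/; each receives one epenthetic vowel.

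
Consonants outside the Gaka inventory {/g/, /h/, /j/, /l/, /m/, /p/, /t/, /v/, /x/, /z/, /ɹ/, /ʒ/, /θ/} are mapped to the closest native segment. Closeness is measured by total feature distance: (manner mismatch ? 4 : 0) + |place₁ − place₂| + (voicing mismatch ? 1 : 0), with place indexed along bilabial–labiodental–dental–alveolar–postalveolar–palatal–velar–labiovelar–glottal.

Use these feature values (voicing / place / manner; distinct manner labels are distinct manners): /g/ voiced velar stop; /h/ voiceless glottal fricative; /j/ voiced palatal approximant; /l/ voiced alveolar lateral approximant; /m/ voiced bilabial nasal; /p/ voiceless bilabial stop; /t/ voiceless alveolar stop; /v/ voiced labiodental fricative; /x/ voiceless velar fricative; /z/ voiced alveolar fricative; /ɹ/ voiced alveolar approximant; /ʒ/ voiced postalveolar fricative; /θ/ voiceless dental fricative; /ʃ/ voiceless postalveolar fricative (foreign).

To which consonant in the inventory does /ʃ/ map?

/ʒ/ is closest: same manner (fricative), place distance 0 (postalveolar→postalveolar), voicing differs (+1); total 1. Next closest is /x/ at distance 2.

ʒ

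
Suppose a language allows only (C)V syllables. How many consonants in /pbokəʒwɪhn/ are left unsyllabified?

4

Under (C)V, the unsyllabifiable consonants are /p/, /ʒ/, /h/, /n/ (no codas are permitted; onsets are limited to one consonant).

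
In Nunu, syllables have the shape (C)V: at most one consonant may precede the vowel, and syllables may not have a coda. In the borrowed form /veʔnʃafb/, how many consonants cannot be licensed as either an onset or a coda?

4

Under (C)V, the unsyllabifiable consonants are /ʔ/, /n/, /f/, /b/ (no codas are permitted; onsets are limited to one consonant).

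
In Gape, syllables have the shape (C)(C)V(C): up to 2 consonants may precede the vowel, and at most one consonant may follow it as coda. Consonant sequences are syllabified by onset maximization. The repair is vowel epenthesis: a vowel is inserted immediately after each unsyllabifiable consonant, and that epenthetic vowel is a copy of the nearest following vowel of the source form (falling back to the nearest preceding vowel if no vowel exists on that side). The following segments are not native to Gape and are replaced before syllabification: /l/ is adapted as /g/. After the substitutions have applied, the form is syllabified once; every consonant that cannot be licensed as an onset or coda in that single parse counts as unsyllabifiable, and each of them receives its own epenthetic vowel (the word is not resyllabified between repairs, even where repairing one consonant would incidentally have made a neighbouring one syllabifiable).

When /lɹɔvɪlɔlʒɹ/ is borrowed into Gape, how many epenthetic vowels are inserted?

2

After substitution the input is /gɹɔvɪgɔgʒɹ/.
The unsyllabifiable consonants are /ʒ/, /ɹ/; each receives one epenthetic vowel.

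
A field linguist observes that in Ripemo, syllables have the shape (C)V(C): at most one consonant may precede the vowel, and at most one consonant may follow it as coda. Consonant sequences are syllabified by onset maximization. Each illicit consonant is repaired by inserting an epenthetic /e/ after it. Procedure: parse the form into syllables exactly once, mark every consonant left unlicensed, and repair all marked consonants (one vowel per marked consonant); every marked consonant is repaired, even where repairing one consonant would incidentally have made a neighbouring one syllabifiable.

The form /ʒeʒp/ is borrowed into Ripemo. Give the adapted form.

ʒeʒpe

The consonants /p/ cannot be parsed into a legal (C)V(C) syllable (at most one coda consonant is licensed; onsets are limited to one consonant).
Inserting the epenthetic vowel yields /p/ → /pe/.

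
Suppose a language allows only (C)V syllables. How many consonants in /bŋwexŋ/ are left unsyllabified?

4

The consonants /b/, /ŋ/, /x/, /ŋ/ cannot be parsed into a legal (C)V syllable (no codas are permitted; onsets are limited to one consonant).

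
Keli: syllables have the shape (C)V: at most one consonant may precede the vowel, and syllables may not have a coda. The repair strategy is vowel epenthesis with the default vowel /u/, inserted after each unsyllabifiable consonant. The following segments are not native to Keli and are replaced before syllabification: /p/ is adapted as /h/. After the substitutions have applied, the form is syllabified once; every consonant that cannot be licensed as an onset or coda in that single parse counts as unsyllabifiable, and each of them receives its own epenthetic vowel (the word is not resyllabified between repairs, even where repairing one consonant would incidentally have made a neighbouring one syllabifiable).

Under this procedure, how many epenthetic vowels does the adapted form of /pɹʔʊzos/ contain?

3

After substitution the input is /hɹʔʊzos/.
The unsyllabifiable consonants are /h/, /ɹ/, /s/; each receives one epenthetic vowel.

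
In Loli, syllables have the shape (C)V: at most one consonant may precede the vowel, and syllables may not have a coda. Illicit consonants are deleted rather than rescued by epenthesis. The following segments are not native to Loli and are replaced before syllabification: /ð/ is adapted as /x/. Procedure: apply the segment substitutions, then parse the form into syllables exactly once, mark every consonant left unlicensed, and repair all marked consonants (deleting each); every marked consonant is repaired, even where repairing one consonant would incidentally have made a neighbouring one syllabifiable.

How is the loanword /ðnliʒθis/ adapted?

Substitution: /ð/ → /x/, giving /xnliʒθis/.
Under (C)V, the unsyllabifiable consonants are /x/, /n/, /ʒ/, /s/ (no codas are permitted; onsets are limited to one consonant).
Deletion applies to /x/, /n/, /ʒ/, /s/.

liθi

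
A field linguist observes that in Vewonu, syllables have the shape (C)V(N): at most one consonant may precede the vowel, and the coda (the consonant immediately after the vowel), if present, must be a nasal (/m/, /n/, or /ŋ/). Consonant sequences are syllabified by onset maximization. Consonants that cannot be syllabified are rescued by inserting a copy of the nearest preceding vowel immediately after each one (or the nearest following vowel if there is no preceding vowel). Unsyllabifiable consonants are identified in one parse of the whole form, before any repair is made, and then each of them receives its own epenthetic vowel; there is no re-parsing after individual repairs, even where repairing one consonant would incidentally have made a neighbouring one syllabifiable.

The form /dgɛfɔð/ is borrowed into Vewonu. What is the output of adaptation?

Under (C)V(N), the unsyllabifiable consonants are /d/, /ð/ (only a nasal (/m/, /n/, or /ŋ/) is licensed in coda position; onsets are limited to one consonant).
Inserting the epenthetic vowel yields /d/ → /dɛ/, /ð/ → /ðɔ/.

dɛgɛfɔðɔ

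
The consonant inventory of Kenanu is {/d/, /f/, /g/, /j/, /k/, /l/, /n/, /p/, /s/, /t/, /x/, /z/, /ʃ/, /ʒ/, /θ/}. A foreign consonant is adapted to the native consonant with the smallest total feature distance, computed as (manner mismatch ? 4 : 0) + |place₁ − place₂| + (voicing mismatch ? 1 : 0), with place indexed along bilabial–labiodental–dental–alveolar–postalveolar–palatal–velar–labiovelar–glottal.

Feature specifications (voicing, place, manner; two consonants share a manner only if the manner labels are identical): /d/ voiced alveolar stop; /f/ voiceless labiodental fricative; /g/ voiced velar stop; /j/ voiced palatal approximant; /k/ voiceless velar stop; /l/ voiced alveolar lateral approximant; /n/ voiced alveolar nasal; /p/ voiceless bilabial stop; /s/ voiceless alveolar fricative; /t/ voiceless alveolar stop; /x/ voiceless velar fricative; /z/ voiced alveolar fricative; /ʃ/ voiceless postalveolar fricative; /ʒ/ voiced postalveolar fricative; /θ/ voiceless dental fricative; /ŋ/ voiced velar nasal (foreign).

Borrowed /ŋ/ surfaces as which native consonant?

/n/ is closest: same manner (nasal), place distance 3 (velar→alveolar), same voicing; total 3. Next closest is /g/ at distance 4.

n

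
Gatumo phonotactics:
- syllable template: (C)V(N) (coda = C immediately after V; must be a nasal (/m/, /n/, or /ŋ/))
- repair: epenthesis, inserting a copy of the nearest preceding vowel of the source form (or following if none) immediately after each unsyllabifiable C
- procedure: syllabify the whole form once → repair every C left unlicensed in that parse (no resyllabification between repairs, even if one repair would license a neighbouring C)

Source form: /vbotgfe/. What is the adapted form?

The consonants /v/, /t/, /g/ cannot be parsed into a legal (C)V(N) syllable (only a nasal (/m/, /n/, or /ŋ/) is licensed in coda position; onsets are limited to one consonant).
Inserting the epenthetic vowel yields /v/ → /vo/, /t/ → /to/, /g/ → /go/.

vobotogofe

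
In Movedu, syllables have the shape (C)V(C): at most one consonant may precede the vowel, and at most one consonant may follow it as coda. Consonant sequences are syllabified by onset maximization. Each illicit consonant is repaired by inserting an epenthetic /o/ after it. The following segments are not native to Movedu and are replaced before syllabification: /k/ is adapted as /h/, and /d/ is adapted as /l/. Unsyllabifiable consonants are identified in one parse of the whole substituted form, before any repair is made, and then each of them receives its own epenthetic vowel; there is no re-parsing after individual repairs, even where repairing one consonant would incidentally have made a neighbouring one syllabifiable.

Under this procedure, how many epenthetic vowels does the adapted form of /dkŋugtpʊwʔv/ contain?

5

After substitution the input is /lhŋugtpʊwʔv/.
The unsyllabifiable consonants are /l/, /h/, /t/, /ʔ/, /v/; each receives one epenthetic vowel.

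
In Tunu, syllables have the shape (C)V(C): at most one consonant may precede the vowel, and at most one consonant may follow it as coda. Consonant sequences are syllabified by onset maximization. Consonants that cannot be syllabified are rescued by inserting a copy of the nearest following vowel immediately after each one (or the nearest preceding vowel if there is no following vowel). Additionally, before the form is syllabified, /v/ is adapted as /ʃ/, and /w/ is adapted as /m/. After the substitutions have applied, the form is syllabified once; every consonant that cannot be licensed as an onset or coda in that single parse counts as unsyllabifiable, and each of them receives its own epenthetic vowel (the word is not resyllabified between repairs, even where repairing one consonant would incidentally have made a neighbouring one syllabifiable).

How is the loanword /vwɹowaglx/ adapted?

Substitution: /v/ → /ʃ/, /w/ → /m/, giving /ʃmɹomaglx/.
Syllabifying with onset maximization leaves /ʃ/, /m/, /l/, /x/ stranded (at most one coda consonant is licensed; onsets are limited to one consonant).
Inserting the epenthetic vowel yields /ʃ/ → /ʃo/, /m/ → /mo/, /l/ → /la/, /x/ → /xa/.

ʃomoɹomaglaxa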